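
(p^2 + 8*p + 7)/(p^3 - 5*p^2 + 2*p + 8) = (p + 7)/(p^2 - 6*p + 8)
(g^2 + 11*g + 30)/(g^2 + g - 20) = (g + 6)/(g - 4)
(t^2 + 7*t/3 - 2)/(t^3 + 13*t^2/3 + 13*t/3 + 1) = (3*t - 2)/(3*t^2 + 4*t + 1)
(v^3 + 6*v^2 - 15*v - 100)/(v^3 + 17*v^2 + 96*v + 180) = (v^2 + v - 20)/(v^2 + 12*v + 36)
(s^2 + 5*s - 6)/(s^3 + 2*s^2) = (s^2 + 5*s - 6)/(s^2*(s + 2))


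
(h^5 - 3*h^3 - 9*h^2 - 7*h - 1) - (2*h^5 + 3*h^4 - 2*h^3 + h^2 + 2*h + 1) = -h^5 - 3*h^4 - h^3 - 10*h^2 - 9*h - 2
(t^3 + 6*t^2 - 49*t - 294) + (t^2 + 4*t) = t^3 + 7*t^2 - 45*t - 294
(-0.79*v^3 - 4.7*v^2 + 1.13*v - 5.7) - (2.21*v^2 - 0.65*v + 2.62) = -0.79*v^3 - 6.91*v^2 + 1.78*v - 8.32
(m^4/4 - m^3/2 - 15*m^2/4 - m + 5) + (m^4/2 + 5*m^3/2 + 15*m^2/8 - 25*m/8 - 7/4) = 3*m^4/4 + 2*m^3 - 15*m^2/8 - 33*m/8 + 13/4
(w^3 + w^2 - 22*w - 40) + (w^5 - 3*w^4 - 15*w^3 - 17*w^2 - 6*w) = w^5 - 3*w^4 - 14*w^3 - 16*w^2 - 28*w - 40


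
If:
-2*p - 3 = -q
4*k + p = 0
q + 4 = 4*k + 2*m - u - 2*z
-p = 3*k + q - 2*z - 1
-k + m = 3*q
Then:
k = 2/9 - 2*z/9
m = 46*z/9 + 35/9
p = 8*z/9 - 8/9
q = 16*z/9 + 11/9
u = 50*z/9 + 31/9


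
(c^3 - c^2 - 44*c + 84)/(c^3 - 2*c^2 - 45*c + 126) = (c - 2)/(c - 3)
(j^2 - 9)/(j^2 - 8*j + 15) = (j + 3)/(j - 5)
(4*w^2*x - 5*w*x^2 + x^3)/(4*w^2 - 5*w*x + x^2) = x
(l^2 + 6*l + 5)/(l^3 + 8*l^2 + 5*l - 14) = (l^2 + 6*l + 5)/(l^3 + 8*l^2 + 5*l - 14)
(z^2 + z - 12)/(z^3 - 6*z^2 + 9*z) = (z + 4)/(z*(z - 3))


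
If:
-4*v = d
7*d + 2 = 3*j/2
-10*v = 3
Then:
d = 6/5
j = 104/15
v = -3/10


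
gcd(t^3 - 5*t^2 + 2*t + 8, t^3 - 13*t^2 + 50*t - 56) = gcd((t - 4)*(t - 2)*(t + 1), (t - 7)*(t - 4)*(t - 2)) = t^2 - 6*t + 8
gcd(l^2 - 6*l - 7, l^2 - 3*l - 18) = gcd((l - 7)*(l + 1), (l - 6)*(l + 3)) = 1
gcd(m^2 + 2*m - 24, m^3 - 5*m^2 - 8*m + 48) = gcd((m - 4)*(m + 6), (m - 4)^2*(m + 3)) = m - 4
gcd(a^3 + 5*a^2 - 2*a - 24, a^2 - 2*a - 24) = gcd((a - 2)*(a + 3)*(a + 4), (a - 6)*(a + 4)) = a + 4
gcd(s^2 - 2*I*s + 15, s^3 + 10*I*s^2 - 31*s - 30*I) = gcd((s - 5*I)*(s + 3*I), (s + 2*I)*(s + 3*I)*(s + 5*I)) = s + 3*I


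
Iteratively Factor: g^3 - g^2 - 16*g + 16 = (g - 1)*(g^2 - 16) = (g - 1)*(g + 4)*(g - 4)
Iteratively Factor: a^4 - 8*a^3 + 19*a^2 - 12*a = (a)*(a^3 - 8*a^2 + 19*a - 12) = a*(a - 4)*(a^2 - 4*a + 3) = a*(a - 4)*(a - 1)*(a - 3)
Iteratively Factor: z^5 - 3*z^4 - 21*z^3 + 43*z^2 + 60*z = (z + 4)*(z^4 - 7*z^3 + 7*z^2 + 15*z) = z*(z + 4)*(z^3 - 7*z^2 + 7*z + 15) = z*(z + 1)*(z + 4)*(z^2 - 8*z + 15) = z*(z - 3)*(z + 1)*(z + 4)*(z - 5)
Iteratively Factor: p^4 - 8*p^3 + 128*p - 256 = (p - 4)*(p^3 - 4*p^2 - 16*p + 64) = (p - 4)^2*(p^2 - 16) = (p - 4)^3*(p + 4)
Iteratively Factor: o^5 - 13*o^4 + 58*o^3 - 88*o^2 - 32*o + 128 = (o - 4)*(o^4 - 9*o^3 + 22*o^2 - 32) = (o - 4)*(o + 1)*(o^3 - 10*o^2 + 32*o - 32) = (o - 4)^2*(o + 1)*(o^2 - 6*o + 8) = (o - 4)^3*(o + 1)*(o - 2)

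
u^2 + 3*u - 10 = (u - 2)*(u + 5)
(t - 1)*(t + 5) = t^2 + 4*t - 5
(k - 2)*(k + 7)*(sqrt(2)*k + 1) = sqrt(2)*k^3 + k^2 + 5*sqrt(2)*k^2 - 14*sqrt(2)*k + 5*k - 14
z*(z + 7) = z^2 + 7*z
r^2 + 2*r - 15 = (r - 3)*(r + 5)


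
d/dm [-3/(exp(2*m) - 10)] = 6*exp(2*m)/(exp(2*m) - 10)^2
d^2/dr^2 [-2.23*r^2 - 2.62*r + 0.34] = -4.46000000000000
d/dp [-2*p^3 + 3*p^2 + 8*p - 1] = -6*p^2 + 6*p + 8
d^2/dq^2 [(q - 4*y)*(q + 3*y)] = 2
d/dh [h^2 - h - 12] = 2*h - 1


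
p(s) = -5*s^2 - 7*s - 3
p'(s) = -10*s - 7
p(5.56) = -196.49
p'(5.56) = -62.60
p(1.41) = -22.81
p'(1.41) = -21.10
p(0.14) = -4.08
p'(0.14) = -8.40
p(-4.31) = -65.71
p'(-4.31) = 36.10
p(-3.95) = -53.36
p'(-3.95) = 32.50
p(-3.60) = -42.60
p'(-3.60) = 29.00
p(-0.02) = -2.86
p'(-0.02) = -6.80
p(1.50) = -24.75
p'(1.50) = -22.00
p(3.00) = -69.00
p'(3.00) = -37.00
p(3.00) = -69.00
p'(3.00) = -37.00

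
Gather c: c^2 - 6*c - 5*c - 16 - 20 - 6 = c^2 - 11*c - 42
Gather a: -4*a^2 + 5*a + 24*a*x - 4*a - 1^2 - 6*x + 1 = -4*a^2 + a*(24*x + 1) - 6*x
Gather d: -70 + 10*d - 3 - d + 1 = 9*d - 72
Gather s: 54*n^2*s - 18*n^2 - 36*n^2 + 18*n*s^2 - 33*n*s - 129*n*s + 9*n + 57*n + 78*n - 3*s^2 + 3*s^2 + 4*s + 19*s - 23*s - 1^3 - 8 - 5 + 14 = -54*n^2 + 18*n*s^2 + 144*n + s*(54*n^2 - 162*n)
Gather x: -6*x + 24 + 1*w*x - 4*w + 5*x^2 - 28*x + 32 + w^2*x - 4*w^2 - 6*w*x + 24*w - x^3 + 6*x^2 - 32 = -4*w^2 + 20*w - x^3 + 11*x^2 + x*(w^2 - 5*w - 34) + 24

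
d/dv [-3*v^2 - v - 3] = -6*v - 1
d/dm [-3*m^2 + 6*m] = 6 - 6*m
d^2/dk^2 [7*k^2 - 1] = 14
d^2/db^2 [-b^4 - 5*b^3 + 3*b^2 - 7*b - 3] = -12*b^2 - 30*b + 6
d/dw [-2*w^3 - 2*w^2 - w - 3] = -6*w^2 - 4*w - 1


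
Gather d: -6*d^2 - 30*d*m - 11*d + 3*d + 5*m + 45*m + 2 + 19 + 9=-6*d^2 + d*(-30*m - 8) + 50*m + 30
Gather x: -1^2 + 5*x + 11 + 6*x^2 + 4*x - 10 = 6*x^2 + 9*x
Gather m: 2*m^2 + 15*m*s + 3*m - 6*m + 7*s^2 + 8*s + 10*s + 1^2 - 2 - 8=2*m^2 + m*(15*s - 3) + 7*s^2 + 18*s - 9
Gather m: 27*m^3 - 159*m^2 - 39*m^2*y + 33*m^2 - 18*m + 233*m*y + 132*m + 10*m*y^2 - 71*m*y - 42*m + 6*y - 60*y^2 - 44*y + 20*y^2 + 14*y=27*m^3 + m^2*(-39*y - 126) + m*(10*y^2 + 162*y + 72) - 40*y^2 - 24*y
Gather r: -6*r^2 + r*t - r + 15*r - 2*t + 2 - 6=-6*r^2 + r*(t + 14) - 2*t - 4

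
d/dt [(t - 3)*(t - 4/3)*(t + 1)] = 3*t^2 - 20*t/3 - 1/3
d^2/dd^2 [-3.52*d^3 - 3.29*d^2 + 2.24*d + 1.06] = -21.12*d - 6.58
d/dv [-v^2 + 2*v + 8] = 2 - 2*v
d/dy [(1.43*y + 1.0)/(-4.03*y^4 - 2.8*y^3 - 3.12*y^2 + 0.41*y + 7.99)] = (17.2887*y^4 + 24.128*y^3 + 12.8616*y^2 + 6.24*y + 11.0157)/(16.2409*y^8 + 22.568*y^7 + 32.9872*y^6 + 14.1674*y^5 - 56.961*y^4 - 47.3024*y^3 - 49.6895*y^2 + 6.5518*y + 63.8401)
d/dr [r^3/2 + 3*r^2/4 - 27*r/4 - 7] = 3*r^2/2 + 3*r/2 - 27/4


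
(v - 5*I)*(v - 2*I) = v^2 - 7*I*v - 10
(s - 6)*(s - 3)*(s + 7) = s^3 - 2*s^2 - 45*s + 126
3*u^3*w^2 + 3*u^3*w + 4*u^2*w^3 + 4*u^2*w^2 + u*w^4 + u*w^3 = w*(u + w)*(3*u + w)*(u*w + u)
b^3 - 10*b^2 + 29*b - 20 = (b - 5)*(b - 4)*(b - 1)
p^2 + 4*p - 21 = (p - 3)*(p + 7)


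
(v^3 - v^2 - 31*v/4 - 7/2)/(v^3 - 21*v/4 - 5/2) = (2*v - 7)/(2*v - 5)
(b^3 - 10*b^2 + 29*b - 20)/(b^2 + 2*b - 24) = (b^2 - 6*b + 5)/(b + 6)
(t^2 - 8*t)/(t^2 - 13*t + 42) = t*(t - 8)/(t^2 - 13*t + 42)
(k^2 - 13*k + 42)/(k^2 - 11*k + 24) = (k^2 - 13*k + 42)/(k^2 - 11*k + 24)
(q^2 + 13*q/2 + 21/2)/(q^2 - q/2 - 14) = (q + 3)/(q - 4)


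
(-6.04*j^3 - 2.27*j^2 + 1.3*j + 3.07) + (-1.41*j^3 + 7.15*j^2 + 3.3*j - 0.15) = -7.45*j^3 + 4.88*j^2 + 4.6*j + 2.92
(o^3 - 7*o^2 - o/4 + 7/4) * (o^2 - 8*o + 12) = o^5 - 15*o^4 + 271*o^3/4 - 321*o^2/4 - 17*o + 21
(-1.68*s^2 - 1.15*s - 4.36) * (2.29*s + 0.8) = -3.8472*s^3 - 3.9775*s^2 - 10.9044*s - 3.488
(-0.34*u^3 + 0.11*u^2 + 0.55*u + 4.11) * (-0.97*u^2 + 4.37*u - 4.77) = 0.3298*u^5 - 1.5925*u^4 + 1.569*u^3 - 2.1079*u^2 + 15.3372*u - 19.6047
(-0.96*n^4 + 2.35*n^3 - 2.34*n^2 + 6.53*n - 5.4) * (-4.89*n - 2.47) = 4.6944*n^5 - 9.1203*n^4 + 5.6381*n^3 - 26.1519*n^2 + 10.2769*n + 13.338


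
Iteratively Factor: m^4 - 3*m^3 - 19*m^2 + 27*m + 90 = (m + 3)*(m^3 - 6*m^2 - m + 30) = (m - 3)*(m + 3)*(m^2 - 3*m - 10) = (m - 3)*(m + 2)*(m + 3)*(m - 5)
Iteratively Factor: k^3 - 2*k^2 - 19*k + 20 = (k + 4)*(k^2 - 6*k + 5) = (k - 1)*(k + 4)*(k - 5)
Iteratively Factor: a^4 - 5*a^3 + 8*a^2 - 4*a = (a)*(a^3 - 5*a^2 + 8*a - 4) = a*(a - 2)*(a^2 - 3*a + 2) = a*(a - 2)^2*(a - 1)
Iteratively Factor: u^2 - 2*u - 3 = (u + 1)*(u - 3)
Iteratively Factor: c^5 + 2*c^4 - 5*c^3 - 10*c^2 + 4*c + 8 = (c - 1)*(c^4 + 3*c^3 - 2*c^2 - 12*c - 8) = (c - 1)*(c + 1)*(c^3 + 2*c^2 - 4*c - 8) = (c - 1)*(c + 1)*(c + 2)*(c^2 - 4) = (c - 1)*(c + 1)*(c + 2)^2*(c - 2)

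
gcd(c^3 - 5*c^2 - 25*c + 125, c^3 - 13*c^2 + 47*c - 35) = c - 5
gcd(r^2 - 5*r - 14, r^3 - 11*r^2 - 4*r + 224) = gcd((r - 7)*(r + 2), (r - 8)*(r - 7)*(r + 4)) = r - 7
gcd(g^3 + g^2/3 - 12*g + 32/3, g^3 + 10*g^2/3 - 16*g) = g - 8/3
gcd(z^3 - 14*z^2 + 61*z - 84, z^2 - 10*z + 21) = z^2 - 10*z + 21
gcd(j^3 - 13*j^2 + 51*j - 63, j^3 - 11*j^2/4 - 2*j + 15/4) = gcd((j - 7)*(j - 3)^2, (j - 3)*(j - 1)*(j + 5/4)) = j - 3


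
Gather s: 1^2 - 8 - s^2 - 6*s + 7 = -s^2 - 6*s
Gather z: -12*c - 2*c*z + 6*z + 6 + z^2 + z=-12*c + z^2 + z*(7 - 2*c) + 6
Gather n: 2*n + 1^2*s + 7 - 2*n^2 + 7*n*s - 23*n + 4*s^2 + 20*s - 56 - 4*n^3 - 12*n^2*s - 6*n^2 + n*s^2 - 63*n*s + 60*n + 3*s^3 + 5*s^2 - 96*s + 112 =-4*n^3 + n^2*(-12*s - 8) + n*(s^2 - 56*s + 39) + 3*s^3 + 9*s^2 - 75*s + 63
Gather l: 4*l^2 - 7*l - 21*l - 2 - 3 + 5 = 4*l^2 - 28*l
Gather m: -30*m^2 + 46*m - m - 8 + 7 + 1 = -30*m^2 + 45*m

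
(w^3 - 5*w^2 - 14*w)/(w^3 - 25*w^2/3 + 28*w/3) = 3*(w + 2)/(3*w - 4)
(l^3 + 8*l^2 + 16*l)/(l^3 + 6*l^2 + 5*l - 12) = l*(l + 4)/(l^2 + 2*l - 3)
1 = 1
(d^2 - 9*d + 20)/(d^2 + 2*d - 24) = (d - 5)/(d + 6)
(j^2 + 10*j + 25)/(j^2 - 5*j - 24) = (j^2 + 10*j + 25)/(j^2 - 5*j - 24)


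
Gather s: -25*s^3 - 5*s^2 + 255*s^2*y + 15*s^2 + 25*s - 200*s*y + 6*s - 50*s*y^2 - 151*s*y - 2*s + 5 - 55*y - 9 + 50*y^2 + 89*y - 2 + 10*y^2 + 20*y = -25*s^3 + s^2*(255*y + 10) + s*(-50*y^2 - 351*y + 29) + 60*y^2 + 54*y - 6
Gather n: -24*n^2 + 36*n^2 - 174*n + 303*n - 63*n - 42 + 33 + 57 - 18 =12*n^2 + 66*n + 30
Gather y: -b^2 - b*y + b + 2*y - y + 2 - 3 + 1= -b^2 + b + y*(1 - b)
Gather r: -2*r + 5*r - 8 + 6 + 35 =3*r + 33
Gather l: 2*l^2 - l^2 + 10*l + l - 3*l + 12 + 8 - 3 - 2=l^2 + 8*l + 15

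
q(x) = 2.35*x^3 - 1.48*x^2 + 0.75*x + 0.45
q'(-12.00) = 1051.47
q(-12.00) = -4282.47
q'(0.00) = 0.75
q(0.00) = 0.45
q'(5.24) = 178.82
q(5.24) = 301.86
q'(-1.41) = 18.94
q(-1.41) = -10.14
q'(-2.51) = 52.60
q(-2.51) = -47.92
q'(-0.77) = 7.21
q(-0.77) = -2.08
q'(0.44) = 0.81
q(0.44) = 0.69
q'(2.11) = 25.89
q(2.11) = 17.52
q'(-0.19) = 1.57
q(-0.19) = 0.24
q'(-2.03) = 35.81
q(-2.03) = -26.83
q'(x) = 7.05*x^2 - 2.96*x + 0.75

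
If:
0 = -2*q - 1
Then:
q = -1/2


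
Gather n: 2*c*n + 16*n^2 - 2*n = 16*n^2 + n*(2*c - 2)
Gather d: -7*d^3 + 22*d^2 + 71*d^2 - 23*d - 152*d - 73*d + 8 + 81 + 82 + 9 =-7*d^3 + 93*d^2 - 248*d + 180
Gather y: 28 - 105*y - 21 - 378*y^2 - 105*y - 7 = -378*y^2 - 210*y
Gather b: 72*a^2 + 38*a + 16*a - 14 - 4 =72*a^2 + 54*a - 18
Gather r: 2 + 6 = 8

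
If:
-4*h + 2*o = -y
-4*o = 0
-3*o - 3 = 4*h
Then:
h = -3/4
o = 0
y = -3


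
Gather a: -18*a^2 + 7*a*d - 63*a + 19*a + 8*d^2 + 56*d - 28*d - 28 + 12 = -18*a^2 + a*(7*d - 44) + 8*d^2 + 28*d - 16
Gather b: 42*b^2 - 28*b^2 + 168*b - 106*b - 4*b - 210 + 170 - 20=14*b^2 + 58*b - 60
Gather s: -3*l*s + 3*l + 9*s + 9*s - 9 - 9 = 3*l + s*(18 - 3*l) - 18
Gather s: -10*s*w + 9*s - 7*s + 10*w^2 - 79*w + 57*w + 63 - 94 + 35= s*(2 - 10*w) + 10*w^2 - 22*w + 4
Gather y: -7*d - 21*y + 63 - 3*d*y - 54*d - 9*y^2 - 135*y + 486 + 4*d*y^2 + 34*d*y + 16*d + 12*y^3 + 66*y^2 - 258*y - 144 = -45*d + 12*y^3 + y^2*(4*d + 57) + y*(31*d - 414) + 405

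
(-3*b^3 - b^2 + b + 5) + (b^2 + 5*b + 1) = -3*b^3 + 6*b + 6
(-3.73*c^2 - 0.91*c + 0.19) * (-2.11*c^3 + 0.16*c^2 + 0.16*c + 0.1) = 7.8703*c^5 + 1.3233*c^4 - 1.1433*c^3 - 0.4882*c^2 - 0.0606*c + 0.019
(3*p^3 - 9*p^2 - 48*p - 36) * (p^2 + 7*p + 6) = 3*p^5 + 12*p^4 - 93*p^3 - 426*p^2 - 540*p - 216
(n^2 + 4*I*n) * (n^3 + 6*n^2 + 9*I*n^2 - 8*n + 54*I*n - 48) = n^5 + 6*n^4 + 13*I*n^4 - 44*n^3 + 78*I*n^3 - 264*n^2 - 32*I*n^2 - 192*I*n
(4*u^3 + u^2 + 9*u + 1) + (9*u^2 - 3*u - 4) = 4*u^3 + 10*u^2 + 6*u - 3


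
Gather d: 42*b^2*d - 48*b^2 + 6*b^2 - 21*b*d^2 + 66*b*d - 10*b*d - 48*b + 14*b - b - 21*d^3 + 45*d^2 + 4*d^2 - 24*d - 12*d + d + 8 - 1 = -42*b^2 - 35*b - 21*d^3 + d^2*(49 - 21*b) + d*(42*b^2 + 56*b - 35) + 7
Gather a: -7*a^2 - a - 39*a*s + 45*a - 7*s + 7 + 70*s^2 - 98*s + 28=-7*a^2 + a*(44 - 39*s) + 70*s^2 - 105*s + 35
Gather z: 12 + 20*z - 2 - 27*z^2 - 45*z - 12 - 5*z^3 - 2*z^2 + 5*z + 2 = -5*z^3 - 29*z^2 - 20*z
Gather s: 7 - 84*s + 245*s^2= 245*s^2 - 84*s + 7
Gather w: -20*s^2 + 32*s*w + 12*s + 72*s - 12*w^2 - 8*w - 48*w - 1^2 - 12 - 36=-20*s^2 + 84*s - 12*w^2 + w*(32*s - 56) - 49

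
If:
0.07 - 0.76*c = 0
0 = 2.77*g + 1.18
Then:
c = 0.09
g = -0.43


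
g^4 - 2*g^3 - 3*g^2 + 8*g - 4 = (g - 2)*(g - 1)^2*(g + 2)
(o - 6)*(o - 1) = o^2 - 7*o + 6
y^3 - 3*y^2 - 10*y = y*(y - 5)*(y + 2)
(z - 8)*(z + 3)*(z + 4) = z^3 - z^2 - 44*z - 96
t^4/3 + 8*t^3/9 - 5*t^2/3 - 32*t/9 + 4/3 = (t/3 + 1)*(t - 2)*(t - 1/3)*(t + 2)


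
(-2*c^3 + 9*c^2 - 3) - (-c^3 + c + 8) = -c^3 + 9*c^2 - c - 11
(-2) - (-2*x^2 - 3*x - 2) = 2*x^2 + 3*x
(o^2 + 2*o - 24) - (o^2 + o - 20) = o - 4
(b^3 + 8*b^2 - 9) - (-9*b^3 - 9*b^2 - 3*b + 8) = 10*b^3 + 17*b^2 + 3*b - 17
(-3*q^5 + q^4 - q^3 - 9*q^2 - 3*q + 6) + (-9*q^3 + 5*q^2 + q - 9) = -3*q^5 + q^4 - 10*q^3 - 4*q^2 - 2*q - 3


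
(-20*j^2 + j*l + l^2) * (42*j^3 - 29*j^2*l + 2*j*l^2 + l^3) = -840*j^5 + 622*j^4*l - 27*j^3*l^2 - 47*j^2*l^3 + 3*j*l^4 + l^5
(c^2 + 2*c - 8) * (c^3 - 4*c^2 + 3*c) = c^5 - 2*c^4 - 13*c^3 + 38*c^2 - 24*c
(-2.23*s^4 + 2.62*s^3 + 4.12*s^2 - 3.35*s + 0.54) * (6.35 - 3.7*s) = 8.251*s^5 - 23.8545*s^4 + 1.393*s^3 + 38.557*s^2 - 23.2705*s + 3.429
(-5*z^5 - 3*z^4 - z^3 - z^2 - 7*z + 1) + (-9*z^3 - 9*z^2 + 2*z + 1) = -5*z^5 - 3*z^4 - 10*z^3 - 10*z^2 - 5*z + 2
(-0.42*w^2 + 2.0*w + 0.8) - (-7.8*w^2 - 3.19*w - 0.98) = 7.38*w^2 + 5.19*w + 1.78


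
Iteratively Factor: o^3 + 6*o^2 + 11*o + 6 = (o + 3)*(o^2 + 3*o + 2) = (o + 2)*(o + 3)*(o + 1)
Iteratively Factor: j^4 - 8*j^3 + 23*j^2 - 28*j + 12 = (j - 2)*(j^3 - 6*j^2 + 11*j - 6) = (j - 2)*(j - 1)*(j^2 - 5*j + 6) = (j - 2)^2*(j - 1)*(j - 3)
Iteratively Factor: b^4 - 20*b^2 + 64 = (b + 4)*(b^3 - 4*b^2 - 4*b + 16) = (b + 2)*(b + 4)*(b^2 - 6*b + 8) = (b - 4)*(b + 2)*(b + 4)*(b - 2)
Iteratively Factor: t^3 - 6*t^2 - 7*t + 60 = (t + 3)*(t^2 - 9*t + 20) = (t - 5)*(t + 3)*(t - 4)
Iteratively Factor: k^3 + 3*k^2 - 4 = (k + 2)*(k^2 + k - 2) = (k - 1)*(k + 2)*(k + 2)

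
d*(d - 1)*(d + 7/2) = d^3 + 5*d^2/2 - 7*d/2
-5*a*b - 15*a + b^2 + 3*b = (-5*a + b)*(b + 3)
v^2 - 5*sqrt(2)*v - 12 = (v - 6*sqrt(2))*(v + sqrt(2))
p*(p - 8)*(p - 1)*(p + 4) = p^4 - 5*p^3 - 28*p^2 + 32*p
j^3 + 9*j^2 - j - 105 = (j - 3)*(j + 5)*(j + 7)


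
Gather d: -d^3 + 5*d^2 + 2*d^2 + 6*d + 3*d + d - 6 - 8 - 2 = -d^3 + 7*d^2 + 10*d - 16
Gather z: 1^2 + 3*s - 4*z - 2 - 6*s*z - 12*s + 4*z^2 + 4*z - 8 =-6*s*z - 9*s + 4*z^2 - 9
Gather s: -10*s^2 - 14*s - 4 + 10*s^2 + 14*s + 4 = 0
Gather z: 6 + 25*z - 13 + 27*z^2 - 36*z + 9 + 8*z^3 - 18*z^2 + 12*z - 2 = 8*z^3 + 9*z^2 + z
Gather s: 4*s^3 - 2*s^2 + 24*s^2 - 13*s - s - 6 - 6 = 4*s^3 + 22*s^2 - 14*s - 12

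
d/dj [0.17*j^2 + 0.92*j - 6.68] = 0.34*j + 0.92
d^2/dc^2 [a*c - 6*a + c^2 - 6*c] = 2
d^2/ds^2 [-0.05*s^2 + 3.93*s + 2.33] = -0.100000000000000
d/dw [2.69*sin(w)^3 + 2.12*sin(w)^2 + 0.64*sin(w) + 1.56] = (8.07*sin(w)^2 + 4.24*sin(w) + 0.64)*cos(w)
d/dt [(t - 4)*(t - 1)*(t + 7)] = 3*t^2 + 4*t - 31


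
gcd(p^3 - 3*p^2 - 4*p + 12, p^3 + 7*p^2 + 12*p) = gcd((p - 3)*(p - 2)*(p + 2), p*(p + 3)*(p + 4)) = 1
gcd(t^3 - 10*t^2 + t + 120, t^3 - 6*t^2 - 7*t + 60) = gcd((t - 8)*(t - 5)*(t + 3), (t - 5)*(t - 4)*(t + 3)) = t^2 - 2*t - 15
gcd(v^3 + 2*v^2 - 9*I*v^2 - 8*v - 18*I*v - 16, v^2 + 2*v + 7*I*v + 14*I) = v + 2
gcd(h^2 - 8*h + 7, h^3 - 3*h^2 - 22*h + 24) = h - 1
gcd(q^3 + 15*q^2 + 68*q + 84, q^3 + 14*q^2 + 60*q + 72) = q^2 + 8*q + 12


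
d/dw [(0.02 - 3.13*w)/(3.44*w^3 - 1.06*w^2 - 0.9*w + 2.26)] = (21.5344*w^3 - 3.5242*w^2 + 0.0424000000000002*w - 7.0558)/(11.8336*w^6 - 7.2928*w^5 - 5.0684*w^4 + 17.4568*w^3 - 3.9812*w^2 - 4.068*w + 5.1076)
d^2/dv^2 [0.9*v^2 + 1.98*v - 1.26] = 1.80000000000000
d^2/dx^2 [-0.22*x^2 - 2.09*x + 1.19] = -0.440000000000000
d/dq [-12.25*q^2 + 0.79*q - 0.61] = 0.79 - 24.5*q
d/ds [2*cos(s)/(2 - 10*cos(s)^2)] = (5*sin(s)^2 - 6)*sin(s)/(5*cos(s)^2 - 1)^2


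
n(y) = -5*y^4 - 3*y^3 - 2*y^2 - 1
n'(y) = -20*y^3 - 9*y^2 - 4*y = y*(-20*y^2 - 9*y - 4)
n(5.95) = -6970.42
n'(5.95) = -4555.32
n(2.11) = -137.19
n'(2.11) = -236.39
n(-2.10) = -79.28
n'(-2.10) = 153.93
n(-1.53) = -22.34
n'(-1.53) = 56.68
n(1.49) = -40.01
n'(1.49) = -92.10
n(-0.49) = -1.42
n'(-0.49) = 2.15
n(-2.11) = -80.83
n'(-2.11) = 156.25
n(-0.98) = -4.71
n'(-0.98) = 14.10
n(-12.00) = -98785.00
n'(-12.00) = 33312.00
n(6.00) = -7201.00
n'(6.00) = -4668.00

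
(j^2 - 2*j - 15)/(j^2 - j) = (j^2 - 2*j - 15)/(j*(j - 1))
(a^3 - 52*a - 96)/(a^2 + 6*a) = a - 6 - 16/a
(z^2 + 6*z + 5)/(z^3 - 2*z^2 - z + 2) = (z + 5)/(z^2 - 3*z + 2)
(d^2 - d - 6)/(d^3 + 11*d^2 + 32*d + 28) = (d - 3)/(d^2 + 9*d + 14)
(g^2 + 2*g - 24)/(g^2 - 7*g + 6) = (g^2 + 2*g - 24)/(g^2 - 7*g + 6)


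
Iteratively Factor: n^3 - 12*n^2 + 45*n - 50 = (n - 5)*(n^2 - 7*n + 10) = (n - 5)^2*(n - 2)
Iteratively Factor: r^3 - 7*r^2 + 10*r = (r)*(r^2 - 7*r + 10) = r*(r - 2)*(r - 5)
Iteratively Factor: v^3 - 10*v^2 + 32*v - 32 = (v - 2)*(v^2 - 8*v + 16) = (v - 4)*(v - 2)*(v - 4)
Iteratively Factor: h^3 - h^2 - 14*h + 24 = (h + 4)*(h^2 - 5*h + 6) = (h - 3)*(h + 4)*(h - 2)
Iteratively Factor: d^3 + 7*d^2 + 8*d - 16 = (d + 4)*(d^2 + 3*d - 4) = (d + 4)^2*(d - 1)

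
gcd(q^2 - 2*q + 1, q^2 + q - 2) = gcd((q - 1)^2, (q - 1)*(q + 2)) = q - 1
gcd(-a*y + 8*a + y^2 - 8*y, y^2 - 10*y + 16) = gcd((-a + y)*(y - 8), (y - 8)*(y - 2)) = y - 8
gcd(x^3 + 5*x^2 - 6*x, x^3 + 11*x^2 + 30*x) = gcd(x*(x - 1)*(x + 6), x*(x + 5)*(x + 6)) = x^2 + 6*x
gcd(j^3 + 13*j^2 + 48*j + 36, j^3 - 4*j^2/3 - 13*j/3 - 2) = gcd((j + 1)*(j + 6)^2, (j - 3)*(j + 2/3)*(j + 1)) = j + 1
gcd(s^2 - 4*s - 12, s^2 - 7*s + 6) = s - 6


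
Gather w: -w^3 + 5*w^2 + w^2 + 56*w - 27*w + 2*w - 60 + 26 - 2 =-w^3 + 6*w^2 + 31*w - 36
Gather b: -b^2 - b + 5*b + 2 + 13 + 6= -b^2 + 4*b + 21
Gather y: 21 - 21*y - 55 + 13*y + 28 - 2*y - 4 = -10*y - 10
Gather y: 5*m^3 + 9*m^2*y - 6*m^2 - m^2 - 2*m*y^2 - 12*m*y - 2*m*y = 5*m^3 - 7*m^2 - 2*m*y^2 + y*(9*m^2 - 14*m)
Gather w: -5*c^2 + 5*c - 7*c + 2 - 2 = -5*c^2 - 2*c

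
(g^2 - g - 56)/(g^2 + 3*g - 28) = (g - 8)/(g - 4)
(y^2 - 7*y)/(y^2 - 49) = y/(y + 7)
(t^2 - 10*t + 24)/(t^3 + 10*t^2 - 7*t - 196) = (t - 6)/(t^2 + 14*t + 49)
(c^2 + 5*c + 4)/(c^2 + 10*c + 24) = (c + 1)/(c + 6)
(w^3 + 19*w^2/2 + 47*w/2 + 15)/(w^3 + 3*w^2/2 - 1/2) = (2*w^2 + 17*w + 30)/(2*w^2 + w - 1)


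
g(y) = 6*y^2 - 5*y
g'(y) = 12*y - 5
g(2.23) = 18.69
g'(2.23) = 21.76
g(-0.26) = 1.71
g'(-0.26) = -8.12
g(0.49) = -1.01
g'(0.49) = 0.88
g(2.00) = 14.00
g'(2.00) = 19.00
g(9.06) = 447.20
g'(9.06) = 103.72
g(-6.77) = 308.85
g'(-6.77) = -86.24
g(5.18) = 135.09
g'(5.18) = 57.16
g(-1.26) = 15.83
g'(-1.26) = -20.12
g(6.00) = 186.00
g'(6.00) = 67.00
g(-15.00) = 1425.00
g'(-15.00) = -185.00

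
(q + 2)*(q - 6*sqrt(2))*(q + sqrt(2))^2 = q^4 - 4*sqrt(2)*q^3 + 2*q^3 - 22*q^2 - 8*sqrt(2)*q^2 - 44*q - 12*sqrt(2)*q - 24*sqrt(2)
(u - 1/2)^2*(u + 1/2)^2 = u^4 - u^2/2 + 1/16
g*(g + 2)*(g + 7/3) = g^3 + 13*g^2/3 + 14*g/3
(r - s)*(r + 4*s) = r^2 + 3*r*s - 4*s^2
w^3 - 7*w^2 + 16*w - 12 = (w - 3)*(w - 2)^2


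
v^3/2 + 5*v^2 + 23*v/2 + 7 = (v/2 + 1/2)*(v + 2)*(v + 7)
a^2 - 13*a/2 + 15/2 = (a - 5)*(a - 3/2)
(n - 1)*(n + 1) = n^2 - 1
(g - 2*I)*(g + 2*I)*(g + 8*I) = g^3 + 8*I*g^2 + 4*g + 32*I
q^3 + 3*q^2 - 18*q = q*(q - 3)*(q + 6)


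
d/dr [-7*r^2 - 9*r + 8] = -14*r - 9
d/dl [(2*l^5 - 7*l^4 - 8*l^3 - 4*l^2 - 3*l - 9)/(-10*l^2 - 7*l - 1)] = (-60*l^6 + 84*l^5 + 217*l^4 + 140*l^3 + 22*l^2 - 172*l - 60)/(100*l^4 + 140*l^3 + 69*l^2 + 14*l + 1)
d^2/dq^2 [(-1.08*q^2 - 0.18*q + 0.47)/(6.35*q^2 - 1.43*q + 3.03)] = (-34.12998*q^3 + 238.38789*q^2 - 4.82727*q - 37.554452)/(256.047875*q^6 - 172.983525*q^5 + 405.48687*q^4 - 168.007697*q^3 + 193.484286*q^2 - 39.386061*q + 27.818127)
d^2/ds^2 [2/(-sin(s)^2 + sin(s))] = 2*(4 + 1/sin(s) - 4/sin(s)^2 + 2/sin(s)^3)/(sin(s) - 1)^2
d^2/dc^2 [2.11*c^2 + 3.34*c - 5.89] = 4.22000000000000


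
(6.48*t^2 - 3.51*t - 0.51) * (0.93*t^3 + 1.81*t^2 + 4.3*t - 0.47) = 6.0264*t^5 + 8.4645*t^4 + 21.0366*t^3 - 19.0617*t^2 - 0.5433*t + 0.2397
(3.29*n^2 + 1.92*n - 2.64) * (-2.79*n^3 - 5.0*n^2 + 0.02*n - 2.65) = -9.1791*n^5 - 21.8068*n^4 - 2.1686*n^3 + 4.5199*n^2 - 5.1408*n + 6.996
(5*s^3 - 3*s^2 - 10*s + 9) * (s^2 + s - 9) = 5*s^5 + 2*s^4 - 58*s^3 + 26*s^2 + 99*s - 81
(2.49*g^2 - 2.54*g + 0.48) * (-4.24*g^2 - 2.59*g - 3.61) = -10.5576*g^4 + 4.3205*g^3 - 4.4455*g^2 + 7.9262*g - 1.7328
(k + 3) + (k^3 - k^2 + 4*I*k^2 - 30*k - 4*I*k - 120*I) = k^3 - k^2 + 4*I*k^2 - 29*k - 4*I*k + 3 - 120*I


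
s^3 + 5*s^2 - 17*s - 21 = (s - 3)*(s + 1)*(s + 7)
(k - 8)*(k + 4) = k^2 - 4*k - 32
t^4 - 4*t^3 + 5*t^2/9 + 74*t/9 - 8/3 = (t - 3)*(t - 2)*(t - 1/3)*(t + 4/3)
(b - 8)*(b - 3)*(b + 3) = b^3 - 8*b^2 - 9*b + 72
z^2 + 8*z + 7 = (z + 1)*(z + 7)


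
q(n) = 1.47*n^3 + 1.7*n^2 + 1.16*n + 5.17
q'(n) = 4.41*n^2 + 3.4*n + 1.16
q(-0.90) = 4.43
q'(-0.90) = 1.67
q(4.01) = 131.95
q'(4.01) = 85.71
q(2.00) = 26.05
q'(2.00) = 25.60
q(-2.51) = -10.28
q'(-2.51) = 20.41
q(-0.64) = 4.74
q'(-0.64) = 0.79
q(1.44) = 14.75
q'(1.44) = 15.20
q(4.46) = 174.57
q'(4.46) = 104.05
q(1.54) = 16.36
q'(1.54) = 16.85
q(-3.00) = -22.70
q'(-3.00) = 30.65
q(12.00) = 2804.05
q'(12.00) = 677.00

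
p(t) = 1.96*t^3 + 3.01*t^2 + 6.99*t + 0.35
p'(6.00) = 254.79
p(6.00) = 574.01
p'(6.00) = 254.79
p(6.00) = 574.01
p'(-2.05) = 19.36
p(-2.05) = -18.22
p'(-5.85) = 173.00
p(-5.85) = -329.93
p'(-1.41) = 10.19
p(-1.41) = -9.02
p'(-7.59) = 300.03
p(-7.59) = -736.30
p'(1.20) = 22.68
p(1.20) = 16.46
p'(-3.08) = 44.23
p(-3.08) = -49.89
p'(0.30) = 9.33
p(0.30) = 2.77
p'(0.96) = 18.19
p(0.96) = 11.57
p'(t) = 5.88*t^2 + 6.02*t + 6.99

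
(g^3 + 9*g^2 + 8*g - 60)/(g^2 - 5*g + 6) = (g^2 + 11*g + 30)/(g - 3)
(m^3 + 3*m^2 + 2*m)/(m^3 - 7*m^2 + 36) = m*(m + 1)/(m^2 - 9*m + 18)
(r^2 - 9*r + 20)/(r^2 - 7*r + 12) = (r - 5)/(r - 3)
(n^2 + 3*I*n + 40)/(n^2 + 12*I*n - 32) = (n - 5*I)/(n + 4*I)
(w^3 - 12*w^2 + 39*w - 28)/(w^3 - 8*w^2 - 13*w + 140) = (w^2 - 5*w + 4)/(w^2 - w - 20)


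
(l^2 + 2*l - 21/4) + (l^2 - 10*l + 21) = 2*l^2 - 8*l + 63/4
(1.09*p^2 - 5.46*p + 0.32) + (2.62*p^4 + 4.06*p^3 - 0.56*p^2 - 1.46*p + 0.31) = 2.62*p^4 + 4.06*p^3 + 0.53*p^2 - 6.92*p + 0.63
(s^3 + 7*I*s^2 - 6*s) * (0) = 0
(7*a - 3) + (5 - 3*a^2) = -3*a^2 + 7*a + 2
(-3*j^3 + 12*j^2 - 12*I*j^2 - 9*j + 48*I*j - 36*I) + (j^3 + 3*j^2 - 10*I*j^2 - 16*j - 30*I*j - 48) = -2*j^3 + 15*j^2 - 22*I*j^2 - 25*j + 18*I*j - 48 - 36*I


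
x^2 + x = x*(x + 1)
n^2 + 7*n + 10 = (n + 2)*(n + 5)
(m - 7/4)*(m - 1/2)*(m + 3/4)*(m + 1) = m^4 - m^3/2 - 37*m^2/16 - 5*m/32 + 21/32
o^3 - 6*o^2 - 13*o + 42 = (o - 7)*(o - 2)*(o + 3)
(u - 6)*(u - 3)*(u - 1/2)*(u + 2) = u^4 - 15*u^3/2 + 7*u^2/2 + 36*u - 18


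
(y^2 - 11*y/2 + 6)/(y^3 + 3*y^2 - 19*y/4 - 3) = 2*(y - 4)/(2*y^2 + 9*y + 4)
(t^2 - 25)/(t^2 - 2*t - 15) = (t + 5)/(t + 3)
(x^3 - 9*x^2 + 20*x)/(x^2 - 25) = x*(x - 4)/(x + 5)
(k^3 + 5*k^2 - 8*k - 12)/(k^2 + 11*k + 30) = (k^2 - k - 2)/(k + 5)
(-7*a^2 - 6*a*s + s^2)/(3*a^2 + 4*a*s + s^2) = (-7*a + s)/(3*a + s)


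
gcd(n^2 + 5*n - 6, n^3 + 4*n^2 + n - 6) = n - 1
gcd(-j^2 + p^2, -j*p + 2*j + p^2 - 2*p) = -j + p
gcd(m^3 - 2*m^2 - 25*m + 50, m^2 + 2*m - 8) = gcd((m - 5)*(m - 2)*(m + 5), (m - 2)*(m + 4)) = m - 2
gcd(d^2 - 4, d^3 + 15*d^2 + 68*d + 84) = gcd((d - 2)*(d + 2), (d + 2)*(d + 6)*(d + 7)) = d + 2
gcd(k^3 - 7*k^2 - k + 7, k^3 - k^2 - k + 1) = k^2 - 1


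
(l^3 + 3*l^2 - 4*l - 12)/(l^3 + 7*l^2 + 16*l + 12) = (l - 2)/(l + 2)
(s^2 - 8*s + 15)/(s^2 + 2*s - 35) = (s - 3)/(s + 7)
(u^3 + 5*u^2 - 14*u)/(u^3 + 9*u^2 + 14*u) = (u - 2)/(u + 2)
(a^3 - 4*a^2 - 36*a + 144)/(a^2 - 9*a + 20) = (a^2 - 36)/(a - 5)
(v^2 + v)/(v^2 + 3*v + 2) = v/(v + 2)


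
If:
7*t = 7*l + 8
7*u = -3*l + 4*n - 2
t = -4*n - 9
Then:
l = -7*u/4 - 85/28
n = 7*u/16 - 199/112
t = -7*u/4 - 53/28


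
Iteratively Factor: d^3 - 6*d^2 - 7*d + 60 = (d + 3)*(d^2 - 9*d + 20) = (d - 4)*(d + 3)*(d - 5)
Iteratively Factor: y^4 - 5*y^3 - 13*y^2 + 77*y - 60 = (y - 3)*(y^3 - 2*y^2 - 19*y + 20) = (y - 3)*(y + 4)*(y^2 - 6*y + 5) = (y - 5)*(y - 3)*(y + 4)*(y - 1)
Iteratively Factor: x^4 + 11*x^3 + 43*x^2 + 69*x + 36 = (x + 3)*(x^3 + 8*x^2 + 19*x + 12) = (x + 3)^2*(x^2 + 5*x + 4) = (x + 3)^2*(x + 4)*(x + 1)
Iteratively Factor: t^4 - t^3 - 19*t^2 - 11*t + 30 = (t + 3)*(t^3 - 4*t^2 - 7*t + 10) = (t - 1)*(t + 3)*(t^2 - 3*t - 10) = (t - 5)*(t - 1)*(t + 3)*(t + 2)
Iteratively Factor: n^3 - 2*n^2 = (n)*(n^2 - 2*n) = n^2*(n - 2)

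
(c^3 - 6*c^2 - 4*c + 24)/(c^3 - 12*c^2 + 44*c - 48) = (c + 2)/(c - 4)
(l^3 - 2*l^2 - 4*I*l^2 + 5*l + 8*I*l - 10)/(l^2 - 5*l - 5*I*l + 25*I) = (l^2 + l*(-2 + I) - 2*I)/(l - 5)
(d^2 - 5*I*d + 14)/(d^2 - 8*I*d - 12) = (-d^2 + 5*I*d - 14)/(-d^2 + 8*I*d + 12)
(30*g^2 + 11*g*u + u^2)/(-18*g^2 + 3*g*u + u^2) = (5*g + u)/(-3*g + u)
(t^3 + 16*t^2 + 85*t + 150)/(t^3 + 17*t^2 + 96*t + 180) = (t + 5)/(t + 6)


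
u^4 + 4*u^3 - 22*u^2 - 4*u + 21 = (u - 3)*(u - 1)*(u + 1)*(u + 7)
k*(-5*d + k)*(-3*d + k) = 15*d^2*k - 8*d*k^2 + k^3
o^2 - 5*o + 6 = (o - 3)*(o - 2)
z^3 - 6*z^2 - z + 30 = (z - 5)*(z - 3)*(z + 2)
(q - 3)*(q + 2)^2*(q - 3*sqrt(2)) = q^4 - 3*sqrt(2)*q^3 + q^3 - 8*q^2 - 3*sqrt(2)*q^2 - 12*q + 24*sqrt(2)*q + 36*sqrt(2)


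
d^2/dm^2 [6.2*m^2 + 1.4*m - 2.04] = 12.4000000000000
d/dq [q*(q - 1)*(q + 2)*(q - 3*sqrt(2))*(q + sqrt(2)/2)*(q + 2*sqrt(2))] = 6*q^5 - 5*sqrt(2)*q^4/2 + 5*q^4 - 60*q^3 - 2*sqrt(2)*q^3 - 39*q^2 - 15*sqrt(2)*q^2 - 12*sqrt(2)*q + 52*q + 12*sqrt(2)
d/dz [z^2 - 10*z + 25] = 2*z - 10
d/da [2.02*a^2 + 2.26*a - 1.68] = 4.04*a + 2.26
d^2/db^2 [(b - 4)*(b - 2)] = 2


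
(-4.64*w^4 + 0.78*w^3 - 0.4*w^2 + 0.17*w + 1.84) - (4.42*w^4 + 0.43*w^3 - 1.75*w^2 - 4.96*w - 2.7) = -9.06*w^4 + 0.35*w^3 + 1.35*w^2 + 5.13*w + 4.54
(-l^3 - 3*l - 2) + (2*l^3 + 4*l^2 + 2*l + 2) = l^3 + 4*l^2 - l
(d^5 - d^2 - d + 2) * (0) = 0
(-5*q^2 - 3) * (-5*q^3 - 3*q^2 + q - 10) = 25*q^5 + 15*q^4 + 10*q^3 + 59*q^2 - 3*q + 30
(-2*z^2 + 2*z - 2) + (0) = -2*z^2 + 2*z - 2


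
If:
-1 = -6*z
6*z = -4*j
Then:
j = -1/4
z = 1/6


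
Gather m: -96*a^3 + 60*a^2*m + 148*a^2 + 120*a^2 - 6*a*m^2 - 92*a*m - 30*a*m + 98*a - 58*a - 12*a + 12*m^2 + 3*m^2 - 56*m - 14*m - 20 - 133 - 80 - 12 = -96*a^3 + 268*a^2 + 28*a + m^2*(15 - 6*a) + m*(60*a^2 - 122*a - 70) - 245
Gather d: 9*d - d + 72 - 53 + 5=8*d + 24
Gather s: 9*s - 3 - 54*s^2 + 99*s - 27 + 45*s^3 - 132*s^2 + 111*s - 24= 45*s^3 - 186*s^2 + 219*s - 54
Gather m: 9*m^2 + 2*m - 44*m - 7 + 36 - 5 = 9*m^2 - 42*m + 24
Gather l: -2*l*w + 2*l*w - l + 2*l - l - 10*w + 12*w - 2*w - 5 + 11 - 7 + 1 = 0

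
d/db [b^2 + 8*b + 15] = 2*b + 8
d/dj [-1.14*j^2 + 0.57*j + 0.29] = 0.57 - 2.28*j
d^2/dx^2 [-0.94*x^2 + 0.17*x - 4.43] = -1.88000000000000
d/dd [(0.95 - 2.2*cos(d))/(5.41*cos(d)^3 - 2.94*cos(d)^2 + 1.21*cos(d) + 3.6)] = (-23.804*cos(d)^3 + 21.8865*cos(d)^2 - 5.586*cos(d) + 9.0695)*sin(d)/(29.2681*cos(d)^6 - 31.8108*cos(d)^5 + 21.7358*cos(d)^4 + 31.8372*cos(d)^3 - 19.7039*cos(d)^2 + 8.712*cos(d) + 12.96)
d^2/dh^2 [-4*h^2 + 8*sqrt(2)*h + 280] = -8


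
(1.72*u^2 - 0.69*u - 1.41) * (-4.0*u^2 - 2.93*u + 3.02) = -6.88*u^4 - 2.2796*u^3 + 12.8561*u^2 + 2.0475*u - 4.2582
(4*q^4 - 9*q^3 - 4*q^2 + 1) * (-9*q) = -36*q^5 + 81*q^4 + 36*q^3 - 9*q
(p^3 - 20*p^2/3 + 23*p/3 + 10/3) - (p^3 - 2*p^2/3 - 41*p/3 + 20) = -6*p^2 + 64*p/3 - 50/3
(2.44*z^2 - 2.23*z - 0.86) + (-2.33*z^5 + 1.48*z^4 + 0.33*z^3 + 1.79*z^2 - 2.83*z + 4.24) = -2.33*z^5 + 1.48*z^4 + 0.33*z^3 + 4.23*z^2 - 5.06*z + 3.38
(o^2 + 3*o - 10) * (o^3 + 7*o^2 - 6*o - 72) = o^5 + 10*o^4 + 5*o^3 - 160*o^2 - 156*o + 720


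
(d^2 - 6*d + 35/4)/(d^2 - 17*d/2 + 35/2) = (d - 5/2)/(d - 5)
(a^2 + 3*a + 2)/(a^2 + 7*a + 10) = (a + 1)/(a + 5)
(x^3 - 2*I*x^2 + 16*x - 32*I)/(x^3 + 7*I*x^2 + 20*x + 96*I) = (x^2 + 2*I*x + 8)/(x^2 + 11*I*x - 24)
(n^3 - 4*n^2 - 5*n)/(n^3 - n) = (n - 5)/(n - 1)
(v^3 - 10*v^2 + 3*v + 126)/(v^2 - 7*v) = v - 3 - 18/v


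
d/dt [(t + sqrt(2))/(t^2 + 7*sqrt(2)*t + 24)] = (-t^2 - 2*sqrt(2)*t + 10)/(t^4 + 14*sqrt(2)*t^3 + 146*t^2 + 336*sqrt(2)*t + 576)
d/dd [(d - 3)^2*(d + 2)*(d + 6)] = 2*d*(2*d^2 + 3*d - 27)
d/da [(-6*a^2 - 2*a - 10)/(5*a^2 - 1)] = 2*(5*a^2 + 56*a + 1)/(25*a^4 - 10*a^2 + 1)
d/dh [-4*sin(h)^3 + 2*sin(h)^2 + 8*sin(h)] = 4*(-3*sin(h)^2 + sin(h) + 2)*cos(h)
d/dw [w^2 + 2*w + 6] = 2*w + 2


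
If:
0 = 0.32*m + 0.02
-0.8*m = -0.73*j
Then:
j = -0.07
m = -0.06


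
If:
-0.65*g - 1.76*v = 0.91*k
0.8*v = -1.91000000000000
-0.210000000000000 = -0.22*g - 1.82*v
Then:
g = 20.71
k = -10.17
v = -2.39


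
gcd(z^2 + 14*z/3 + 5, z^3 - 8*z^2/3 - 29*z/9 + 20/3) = z + 5/3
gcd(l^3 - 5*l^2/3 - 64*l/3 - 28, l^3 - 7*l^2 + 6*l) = l - 6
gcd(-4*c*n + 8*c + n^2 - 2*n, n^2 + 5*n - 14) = n - 2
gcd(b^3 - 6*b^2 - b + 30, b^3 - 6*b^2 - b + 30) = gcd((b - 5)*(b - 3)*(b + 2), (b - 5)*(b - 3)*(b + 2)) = b^3 - 6*b^2 - b + 30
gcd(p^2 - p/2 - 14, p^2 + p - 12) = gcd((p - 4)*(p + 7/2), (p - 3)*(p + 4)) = 1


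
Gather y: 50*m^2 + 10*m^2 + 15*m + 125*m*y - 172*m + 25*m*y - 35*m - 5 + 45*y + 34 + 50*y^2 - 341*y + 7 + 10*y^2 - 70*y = 60*m^2 - 192*m + 60*y^2 + y*(150*m - 366) + 36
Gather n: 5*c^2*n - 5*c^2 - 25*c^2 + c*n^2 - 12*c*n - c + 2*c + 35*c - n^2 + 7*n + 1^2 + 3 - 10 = -30*c^2 + 36*c + n^2*(c - 1) + n*(5*c^2 - 12*c + 7) - 6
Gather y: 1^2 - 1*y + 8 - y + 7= 16 - 2*y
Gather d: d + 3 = d + 3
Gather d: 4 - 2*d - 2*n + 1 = -2*d - 2*n + 5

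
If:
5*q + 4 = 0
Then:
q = -4/5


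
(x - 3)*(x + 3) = x^2 - 9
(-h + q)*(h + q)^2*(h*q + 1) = -h^4*q - h^3*q^2 - h^3 + h^2*q^3 - h^2*q + h*q^4 + h*q^2 + q^3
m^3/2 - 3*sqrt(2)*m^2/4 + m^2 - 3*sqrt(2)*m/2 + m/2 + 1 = (m/2 + 1)*(m - sqrt(2))*(m - sqrt(2)/2)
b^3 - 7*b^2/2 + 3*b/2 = b*(b - 3)*(b - 1/2)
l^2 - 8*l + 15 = (l - 5)*(l - 3)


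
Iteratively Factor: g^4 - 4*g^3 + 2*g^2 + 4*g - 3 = (g - 1)*(g^3 - 3*g^2 - g + 3) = (g - 3)*(g - 1)*(g^2 - 1) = (g - 3)*(g - 1)*(g + 1)*(g - 1)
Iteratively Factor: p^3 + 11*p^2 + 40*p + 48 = (p + 3)*(p^2 + 8*p + 16) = (p + 3)*(p + 4)*(p + 4)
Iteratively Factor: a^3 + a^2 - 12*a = (a)*(a^2 + a - 12) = a*(a - 3)*(a + 4)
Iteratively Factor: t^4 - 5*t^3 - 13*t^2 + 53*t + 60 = (t + 3)*(t^3 - 8*t^2 + 11*t + 20) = (t - 5)*(t + 3)*(t^2 - 3*t - 4) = (t - 5)*(t - 4)*(t + 3)*(t + 1)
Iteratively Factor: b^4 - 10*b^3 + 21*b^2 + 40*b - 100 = (b + 2)*(b^3 - 12*b^2 + 45*b - 50) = (b - 5)*(b + 2)*(b^2 - 7*b + 10) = (b - 5)^2*(b + 2)*(b - 2)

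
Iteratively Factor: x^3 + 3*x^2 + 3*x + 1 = (x + 1)*(x^2 + 2*x + 1) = (x + 1)^2*(x + 1)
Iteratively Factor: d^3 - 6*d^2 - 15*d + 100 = (d - 5)*(d^2 - d - 20) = (d - 5)*(d + 4)*(d - 5)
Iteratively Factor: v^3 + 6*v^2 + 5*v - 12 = (v + 4)*(v^2 + 2*v - 3) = (v - 1)*(v + 4)*(v + 3)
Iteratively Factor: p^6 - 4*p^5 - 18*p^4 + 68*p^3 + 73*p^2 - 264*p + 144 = (p - 1)*(p^5 - 3*p^4 - 21*p^3 + 47*p^2 + 120*p - 144) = (p - 4)*(p - 1)*(p^4 + p^3 - 17*p^2 - 21*p + 36) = (p - 4)^2*(p - 1)*(p^3 + 5*p^2 + 3*p - 9) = (p - 4)^2*(p - 1)*(p + 3)*(p^2 + 2*p - 3) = (p - 4)^2*(p - 1)*(p + 3)^2*(p - 1)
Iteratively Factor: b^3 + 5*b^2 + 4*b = (b)*(b^2 + 5*b + 4) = b*(b + 1)*(b + 4)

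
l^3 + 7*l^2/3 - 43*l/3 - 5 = (l - 3)*(l + 1/3)*(l + 5)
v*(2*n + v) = 2*n*v + v^2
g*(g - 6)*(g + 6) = g^3 - 36*g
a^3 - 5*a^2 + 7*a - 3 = (a - 3)*(a - 1)^2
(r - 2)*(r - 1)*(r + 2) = r^3 - r^2 - 4*r + 4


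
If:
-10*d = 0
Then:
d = 0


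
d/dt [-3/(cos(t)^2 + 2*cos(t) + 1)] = -6*sin(t)/(cos(t) + 1)^3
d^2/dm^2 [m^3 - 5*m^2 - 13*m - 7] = 6*m - 10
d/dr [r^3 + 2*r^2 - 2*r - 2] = 3*r^2 + 4*r - 2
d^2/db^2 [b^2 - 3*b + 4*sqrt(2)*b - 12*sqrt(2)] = 2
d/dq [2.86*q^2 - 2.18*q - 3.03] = 5.72*q - 2.18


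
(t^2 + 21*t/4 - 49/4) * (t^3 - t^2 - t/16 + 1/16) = t^5 + 17*t^4/4 - 281*t^3/16 + 767*t^2/64 + 35*t/32 - 49/64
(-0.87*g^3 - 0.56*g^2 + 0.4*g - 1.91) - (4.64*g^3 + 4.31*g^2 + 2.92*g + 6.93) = -5.51*g^3 - 4.87*g^2 - 2.52*g - 8.84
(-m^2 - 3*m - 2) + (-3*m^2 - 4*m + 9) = -4*m^2 - 7*m + 7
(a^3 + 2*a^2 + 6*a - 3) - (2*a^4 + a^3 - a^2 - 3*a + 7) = -2*a^4 + 3*a^2 + 9*a - 10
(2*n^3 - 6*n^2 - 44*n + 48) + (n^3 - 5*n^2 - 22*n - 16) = 3*n^3 - 11*n^2 - 66*n + 32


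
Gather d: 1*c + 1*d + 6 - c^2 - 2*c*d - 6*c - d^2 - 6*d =-c^2 - 5*c - d^2 + d*(-2*c - 5) + 6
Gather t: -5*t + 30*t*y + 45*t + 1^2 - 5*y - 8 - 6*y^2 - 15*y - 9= t*(30*y + 40) - 6*y^2 - 20*y - 16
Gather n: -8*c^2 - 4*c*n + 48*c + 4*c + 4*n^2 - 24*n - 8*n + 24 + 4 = -8*c^2 + 52*c + 4*n^2 + n*(-4*c - 32) + 28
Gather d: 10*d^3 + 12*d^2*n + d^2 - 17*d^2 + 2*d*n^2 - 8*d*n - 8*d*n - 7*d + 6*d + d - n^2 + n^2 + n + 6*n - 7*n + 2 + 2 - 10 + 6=10*d^3 + d^2*(12*n - 16) + d*(2*n^2 - 16*n)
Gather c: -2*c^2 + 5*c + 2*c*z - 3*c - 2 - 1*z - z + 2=-2*c^2 + c*(2*z + 2) - 2*z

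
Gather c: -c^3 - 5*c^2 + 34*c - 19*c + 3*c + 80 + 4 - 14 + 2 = -c^3 - 5*c^2 + 18*c + 72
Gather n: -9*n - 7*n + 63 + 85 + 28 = 176 - 16*n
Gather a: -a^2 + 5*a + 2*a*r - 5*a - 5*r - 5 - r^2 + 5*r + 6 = -a^2 + 2*a*r - r^2 + 1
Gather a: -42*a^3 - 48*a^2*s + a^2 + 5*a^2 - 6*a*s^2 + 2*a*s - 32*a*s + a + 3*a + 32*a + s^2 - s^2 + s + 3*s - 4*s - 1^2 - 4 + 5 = -42*a^3 + a^2*(6 - 48*s) + a*(-6*s^2 - 30*s + 36)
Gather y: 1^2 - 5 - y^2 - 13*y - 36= -y^2 - 13*y - 40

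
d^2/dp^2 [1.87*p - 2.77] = 0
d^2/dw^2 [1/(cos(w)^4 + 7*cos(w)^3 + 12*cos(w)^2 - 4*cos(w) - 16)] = (16*sin(w)^6 - 160*sin(w)^4*cos(w) - 161*sin(w)^4 + 282*sin(w)^2 + 471*cos(w)/8 - 477*cos(3*w)/16 + 63*cos(5*w)/16 - 33)/((cos(w) - 1)^3*(cos(w) + 2)^4*(cos(w) + 4)^3)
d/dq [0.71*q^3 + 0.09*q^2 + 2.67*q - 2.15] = 2.13*q^2 + 0.18*q + 2.67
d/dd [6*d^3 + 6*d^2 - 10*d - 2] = 18*d^2 + 12*d - 10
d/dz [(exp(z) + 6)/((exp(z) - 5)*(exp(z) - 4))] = (-exp(2*z) - 12*exp(z) + 74)*exp(z)/(exp(4*z) - 18*exp(3*z) + 121*exp(2*z) - 360*exp(z) + 400)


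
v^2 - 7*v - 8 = (v - 8)*(v + 1)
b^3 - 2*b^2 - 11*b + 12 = (b - 4)*(b - 1)*(b + 3)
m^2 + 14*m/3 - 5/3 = (m - 1/3)*(m + 5)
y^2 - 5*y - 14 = (y - 7)*(y + 2)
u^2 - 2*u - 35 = (u - 7)*(u + 5)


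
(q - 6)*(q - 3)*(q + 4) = q^3 - 5*q^2 - 18*q + 72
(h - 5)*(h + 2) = h^2 - 3*h - 10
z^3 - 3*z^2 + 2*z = z*(z - 2)*(z - 1)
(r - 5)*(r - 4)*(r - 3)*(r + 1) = r^4 - 11*r^3 + 35*r^2 - 13*r - 60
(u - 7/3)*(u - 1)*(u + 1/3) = u^3 - 3*u^2 + 11*u/9 + 7/9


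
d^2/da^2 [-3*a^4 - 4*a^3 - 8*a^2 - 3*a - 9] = -36*a^2 - 24*a - 16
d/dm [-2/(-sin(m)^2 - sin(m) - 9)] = -2*(2*sin(m) + 1)*cos(m)/(sin(m)^2 + sin(m) + 9)^2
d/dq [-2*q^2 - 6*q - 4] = -4*q - 6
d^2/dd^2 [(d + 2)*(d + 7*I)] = 2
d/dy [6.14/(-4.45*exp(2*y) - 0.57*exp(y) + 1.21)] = (54.646*exp(y) + 3.4998)*exp(y)/(4.45*exp(2*y) + 0.57*exp(y) - 1.21)^2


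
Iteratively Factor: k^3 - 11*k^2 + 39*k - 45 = (k - 3)*(k^2 - 8*k + 15) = (k - 5)*(k - 3)*(k - 3)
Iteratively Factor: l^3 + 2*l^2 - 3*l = (l)*(l^2 + 2*l - 3) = l*(l + 3)*(l - 1)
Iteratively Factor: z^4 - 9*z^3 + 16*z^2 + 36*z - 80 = (z - 5)*(z^3 - 4*z^2 - 4*z + 16) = (z - 5)*(z + 2)*(z^2 - 6*z + 8) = (z - 5)*(z - 4)*(z + 2)*(z - 2)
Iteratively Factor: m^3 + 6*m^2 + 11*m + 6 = (m + 2)*(m^2 + 4*m + 3) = (m + 2)*(m + 3)*(m + 1)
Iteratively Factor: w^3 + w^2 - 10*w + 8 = (w - 1)*(w^2 + 2*w - 8) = (w - 1)*(w + 4)*(w - 2)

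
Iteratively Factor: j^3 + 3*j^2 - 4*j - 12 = (j - 2)*(j^2 + 5*j + 6) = (j - 2)*(j + 3)*(j + 2)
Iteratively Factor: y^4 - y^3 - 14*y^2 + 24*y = (y)*(y^3 - y^2 - 14*y + 24) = y*(y - 2)*(y^2 + y - 12) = y*(y - 2)*(y + 4)*(y - 3)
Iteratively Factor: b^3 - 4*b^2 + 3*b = (b - 1)*(b^2 - 3*b) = (b - 3)*(b - 1)*(b)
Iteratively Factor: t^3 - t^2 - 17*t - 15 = (t + 1)*(t^2 - 2*t - 15) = (t - 5)*(t + 1)*(t + 3)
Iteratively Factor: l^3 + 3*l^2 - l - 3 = (l - 1)*(l^2 + 4*l + 3) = (l - 1)*(l + 1)*(l + 3)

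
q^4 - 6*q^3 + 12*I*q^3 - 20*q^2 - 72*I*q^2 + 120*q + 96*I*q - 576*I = (q - 6)*(q - 2*I)*(q + 6*I)*(q + 8*I)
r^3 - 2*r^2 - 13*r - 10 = (r - 5)*(r + 1)*(r + 2)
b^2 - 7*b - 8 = (b - 8)*(b + 1)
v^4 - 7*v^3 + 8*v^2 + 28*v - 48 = (v - 4)*(v - 3)*(v - 2)*(v + 2)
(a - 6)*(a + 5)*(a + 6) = a^3 + 5*a^2 - 36*a - 180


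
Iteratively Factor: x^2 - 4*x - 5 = (x + 1)*(x - 5)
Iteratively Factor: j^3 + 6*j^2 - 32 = (j - 2)*(j^2 + 8*j + 16) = (j - 2)*(j + 4)*(j + 4)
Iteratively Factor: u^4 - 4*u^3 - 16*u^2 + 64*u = (u)*(u^3 - 4*u^2 - 16*u + 64) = u*(u - 4)*(u^2 - 16) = u*(u - 4)*(u + 4)*(u - 4)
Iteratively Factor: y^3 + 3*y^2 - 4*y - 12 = (y + 2)*(y^2 + y - 6) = (y + 2)*(y + 3)*(y - 2)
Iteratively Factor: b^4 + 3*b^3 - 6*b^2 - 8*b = (b + 1)*(b^3 + 2*b^2 - 8*b) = (b + 1)*(b + 4)*(b^2 - 2*b) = (b - 2)*(b + 1)*(b + 4)*(b)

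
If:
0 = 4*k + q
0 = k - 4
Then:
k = 4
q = -16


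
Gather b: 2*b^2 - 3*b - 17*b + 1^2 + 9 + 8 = 2*b^2 - 20*b + 18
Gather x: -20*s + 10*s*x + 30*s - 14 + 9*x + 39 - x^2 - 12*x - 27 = 10*s - x^2 + x*(10*s - 3) - 2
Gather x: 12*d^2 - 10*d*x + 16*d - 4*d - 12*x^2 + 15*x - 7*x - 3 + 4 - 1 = 12*d^2 + 12*d - 12*x^2 + x*(8 - 10*d)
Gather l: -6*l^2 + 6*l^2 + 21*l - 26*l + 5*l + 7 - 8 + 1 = 0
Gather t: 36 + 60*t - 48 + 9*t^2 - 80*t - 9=9*t^2 - 20*t - 21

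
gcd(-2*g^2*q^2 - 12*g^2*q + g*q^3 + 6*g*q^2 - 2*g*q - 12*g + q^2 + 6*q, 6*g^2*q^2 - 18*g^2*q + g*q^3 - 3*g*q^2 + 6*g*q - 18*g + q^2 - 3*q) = g*q + 1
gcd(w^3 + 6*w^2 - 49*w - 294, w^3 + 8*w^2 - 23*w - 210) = w^2 + 13*w + 42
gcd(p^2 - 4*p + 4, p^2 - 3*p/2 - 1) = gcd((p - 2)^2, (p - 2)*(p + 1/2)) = p - 2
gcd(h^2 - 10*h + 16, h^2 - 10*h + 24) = 1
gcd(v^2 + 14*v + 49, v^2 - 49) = v + 7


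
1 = 1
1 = 1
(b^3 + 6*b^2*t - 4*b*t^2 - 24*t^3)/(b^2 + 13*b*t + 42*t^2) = (b^2 - 4*t^2)/(b + 7*t)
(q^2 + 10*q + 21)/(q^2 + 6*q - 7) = (q + 3)/(q - 1)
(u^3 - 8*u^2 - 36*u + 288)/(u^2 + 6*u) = u - 14 + 48/u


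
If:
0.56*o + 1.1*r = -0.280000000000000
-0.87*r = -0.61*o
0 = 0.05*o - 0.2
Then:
No Solution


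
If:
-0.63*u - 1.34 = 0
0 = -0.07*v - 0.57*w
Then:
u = -2.13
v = -8.14285714285714*w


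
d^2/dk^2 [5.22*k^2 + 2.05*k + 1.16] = 10.4400000000000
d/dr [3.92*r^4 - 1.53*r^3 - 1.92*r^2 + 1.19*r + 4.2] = 15.68*r^3 - 4.59*r^2 - 3.84*r + 1.19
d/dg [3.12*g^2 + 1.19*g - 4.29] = 6.24*g + 1.19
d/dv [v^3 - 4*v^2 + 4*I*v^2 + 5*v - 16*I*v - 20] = 3*v^2 + 8*v*(-1 + I) + 5 - 16*I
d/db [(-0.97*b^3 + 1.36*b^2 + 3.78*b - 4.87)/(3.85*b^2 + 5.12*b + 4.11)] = (-3.7345*b^4 - 9.9328*b^3 - 19.5499*b^2 + 48.6782*b + 40.4702)/(14.8225*b^4 + 39.424*b^3 + 57.8614*b^2 + 42.0864*b + 16.8921)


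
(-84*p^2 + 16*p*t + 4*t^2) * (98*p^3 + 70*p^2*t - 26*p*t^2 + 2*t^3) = -8232*p^5 - 4312*p^4*t + 3696*p^3*t^2 - 304*p^2*t^3 - 72*p*t^4 + 8*t^5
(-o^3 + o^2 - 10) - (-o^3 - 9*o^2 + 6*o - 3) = 10*o^2 - 6*o - 7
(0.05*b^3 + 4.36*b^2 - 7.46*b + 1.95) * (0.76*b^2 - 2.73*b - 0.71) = 0.038*b^5 + 3.1771*b^4 - 17.6079*b^3 + 18.7522*b^2 - 0.0269000000000004*b - 1.3845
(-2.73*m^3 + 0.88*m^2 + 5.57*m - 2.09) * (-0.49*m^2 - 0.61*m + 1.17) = 1.3377*m^5 + 1.2341*m^4 - 6.4602*m^3 - 1.344*m^2 + 7.7918*m - 2.4453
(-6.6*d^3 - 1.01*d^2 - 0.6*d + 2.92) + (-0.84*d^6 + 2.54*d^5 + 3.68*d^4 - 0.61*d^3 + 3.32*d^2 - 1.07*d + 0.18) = -0.84*d^6 + 2.54*d^5 + 3.68*d^4 - 7.21*d^3 + 2.31*d^2 - 1.67*d + 3.1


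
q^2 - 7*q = q*(q - 7)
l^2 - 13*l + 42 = (l - 7)*(l - 6)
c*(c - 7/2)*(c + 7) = c^3 + 7*c^2/2 - 49*c/2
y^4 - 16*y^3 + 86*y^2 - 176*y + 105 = (y - 7)*(y - 5)*(y - 3)*(y - 1)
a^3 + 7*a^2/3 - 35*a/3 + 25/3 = (a - 5/3)*(a - 1)*(a + 5)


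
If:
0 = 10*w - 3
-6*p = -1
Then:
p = 1/6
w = 3/10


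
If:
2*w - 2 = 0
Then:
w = 1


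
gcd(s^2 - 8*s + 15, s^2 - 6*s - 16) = 1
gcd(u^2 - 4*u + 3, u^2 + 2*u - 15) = u - 3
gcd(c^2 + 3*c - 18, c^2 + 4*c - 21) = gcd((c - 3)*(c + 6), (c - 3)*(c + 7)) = c - 3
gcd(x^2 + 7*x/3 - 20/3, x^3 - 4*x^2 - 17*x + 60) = x + 4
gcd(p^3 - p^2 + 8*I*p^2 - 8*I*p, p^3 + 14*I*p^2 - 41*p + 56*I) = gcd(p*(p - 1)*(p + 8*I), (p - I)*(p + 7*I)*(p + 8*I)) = p + 8*I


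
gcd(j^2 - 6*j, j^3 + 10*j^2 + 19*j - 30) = 1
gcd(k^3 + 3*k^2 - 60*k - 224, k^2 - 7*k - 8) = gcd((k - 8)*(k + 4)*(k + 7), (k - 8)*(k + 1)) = k - 8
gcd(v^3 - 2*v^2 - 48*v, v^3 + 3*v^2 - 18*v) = v^2 + 6*v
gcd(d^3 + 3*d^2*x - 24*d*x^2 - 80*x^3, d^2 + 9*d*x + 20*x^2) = d + 4*x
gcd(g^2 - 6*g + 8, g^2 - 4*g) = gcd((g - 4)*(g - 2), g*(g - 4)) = g - 4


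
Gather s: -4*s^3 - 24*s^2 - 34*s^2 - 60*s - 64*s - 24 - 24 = -4*s^3 - 58*s^2 - 124*s - 48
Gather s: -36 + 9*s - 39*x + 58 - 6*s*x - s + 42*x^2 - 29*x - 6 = s*(8 - 6*x) + 42*x^2 - 68*x + 16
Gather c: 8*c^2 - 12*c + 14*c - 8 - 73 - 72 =8*c^2 + 2*c - 153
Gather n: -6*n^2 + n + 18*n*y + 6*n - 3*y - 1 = -6*n^2 + n*(18*y + 7) - 3*y - 1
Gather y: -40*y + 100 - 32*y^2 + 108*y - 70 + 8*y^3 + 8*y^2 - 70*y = 8*y^3 - 24*y^2 - 2*y + 30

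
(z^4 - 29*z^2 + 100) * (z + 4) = z^5 + 4*z^4 - 29*z^3 - 116*z^2 + 100*z + 400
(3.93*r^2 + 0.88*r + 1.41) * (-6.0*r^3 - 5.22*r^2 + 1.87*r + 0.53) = -23.58*r^5 - 25.7946*r^4 - 5.7045*r^3 - 3.6317*r^2 + 3.1031*r + 0.7473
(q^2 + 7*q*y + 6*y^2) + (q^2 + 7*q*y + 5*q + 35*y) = 2*q^2 + 14*q*y + 5*q + 6*y^2 + 35*y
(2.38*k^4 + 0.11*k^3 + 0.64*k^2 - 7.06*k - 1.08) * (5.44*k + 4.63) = 12.9472*k^5 + 11.6178*k^4 + 3.9909*k^3 - 35.4432*k^2 - 38.563*k - 5.0004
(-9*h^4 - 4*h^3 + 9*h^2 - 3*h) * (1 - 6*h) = 54*h^5 + 15*h^4 - 58*h^3 + 27*h^2 - 3*h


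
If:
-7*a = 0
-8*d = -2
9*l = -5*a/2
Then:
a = 0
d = 1/4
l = 0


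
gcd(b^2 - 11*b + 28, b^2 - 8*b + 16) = b - 4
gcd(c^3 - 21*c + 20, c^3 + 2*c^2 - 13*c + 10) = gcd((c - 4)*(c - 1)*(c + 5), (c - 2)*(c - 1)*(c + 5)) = c^2 + 4*c - 5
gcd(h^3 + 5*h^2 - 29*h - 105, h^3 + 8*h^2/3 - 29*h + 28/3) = h + 7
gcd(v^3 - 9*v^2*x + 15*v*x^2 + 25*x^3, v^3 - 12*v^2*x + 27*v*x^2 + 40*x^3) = -v^2 + 4*v*x + 5*x^2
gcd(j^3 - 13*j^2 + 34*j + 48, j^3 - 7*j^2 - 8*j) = j^2 - 7*j - 8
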